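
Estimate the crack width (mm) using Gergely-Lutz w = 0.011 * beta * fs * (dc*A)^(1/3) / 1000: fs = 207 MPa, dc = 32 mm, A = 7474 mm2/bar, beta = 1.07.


w = 0.011 * beta * fs * (dc * A)^(1/3) / 1000
= 0.011 * 1.07 * 207 * (32 * 7474)^(1/3) / 1000
= 0.151 mm

0.151


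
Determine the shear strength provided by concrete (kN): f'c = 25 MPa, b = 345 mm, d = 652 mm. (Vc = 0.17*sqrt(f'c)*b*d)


Vc = 0.17 * sqrt(25) * 345 * 652 / 1000
= 191.2 kN

191.2


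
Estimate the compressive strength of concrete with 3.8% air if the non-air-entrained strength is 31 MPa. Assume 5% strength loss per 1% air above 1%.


Strength loss = (3.8 - 1) * 5 = 14.0%
f'c = 31 * (1 - 14.0/100)
= 26.66 MPa

26.66


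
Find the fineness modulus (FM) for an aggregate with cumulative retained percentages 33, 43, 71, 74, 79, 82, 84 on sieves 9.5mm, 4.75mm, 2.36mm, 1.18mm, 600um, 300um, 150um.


FM = sum(cumulative % retained) / 100
= 466 / 100
= 4.66

4.66


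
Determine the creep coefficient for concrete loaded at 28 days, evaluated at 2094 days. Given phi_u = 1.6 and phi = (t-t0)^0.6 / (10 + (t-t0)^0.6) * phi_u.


dt = 2094 - 28 = 2066
phi = 2066^0.6 / (10 + 2066^0.6) * 1.6
= 1.451

1.451


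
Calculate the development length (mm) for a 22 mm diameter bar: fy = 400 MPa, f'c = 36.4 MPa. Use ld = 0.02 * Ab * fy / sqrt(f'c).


Ab = pi * 22^2 / 4 = 380.133 mm2
ld = 0.02 * 380.133 * 400 / sqrt(36.4)
= 504.1 mm

504.1


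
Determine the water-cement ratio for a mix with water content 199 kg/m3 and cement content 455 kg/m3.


w/c = water / cement
w/c = 199 / 455 = 0.437

0.437


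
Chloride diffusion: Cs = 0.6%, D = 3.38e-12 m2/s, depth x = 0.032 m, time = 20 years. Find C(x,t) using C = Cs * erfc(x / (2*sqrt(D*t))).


t_seconds = 20 * 365.25 * 24 * 3600 = 631152000.0 s
arg = 0.032 / (2 * sqrt(3.38e-12 * 631152000.0))
= 0.3464
erfc(0.3464) = 0.6242
C = 0.6 * 0.6242 = 0.3745%

0.3745


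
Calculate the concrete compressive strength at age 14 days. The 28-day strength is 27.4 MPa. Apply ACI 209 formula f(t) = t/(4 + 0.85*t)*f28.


f(14) = 14 / (4 + 0.85 * 14) * 27.4
= 14 / 15.9 * 27.4
= 24.13 MPa

24.13


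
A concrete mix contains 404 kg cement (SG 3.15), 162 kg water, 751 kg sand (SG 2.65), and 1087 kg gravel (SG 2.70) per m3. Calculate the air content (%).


Vol cement = 404 / (3.15 * 1000) = 0.128254 m3
Vol water = 162 / 1000 = 0.162 m3
Vol sand = 751 / (2.65 * 1000) = 0.283396 m3
Vol gravel = 1087 / (2.70 * 1000) = 0.402593 m3
Total solid + water volume = 0.976243 m3
Air = (1 - 0.976243) * 100 = 2.38%

2.38


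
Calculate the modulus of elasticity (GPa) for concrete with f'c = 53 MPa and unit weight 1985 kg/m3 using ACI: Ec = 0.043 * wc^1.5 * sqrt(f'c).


Ec = 0.043 * 1985^1.5 * sqrt(53) / 1000
= 27.69 GPa

27.69


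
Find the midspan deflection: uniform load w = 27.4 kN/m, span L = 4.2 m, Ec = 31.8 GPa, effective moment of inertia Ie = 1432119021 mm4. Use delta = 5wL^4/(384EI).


Convert: L = 4.2 m = 4200 mm, Ec = 31.8 GPa = 31800 MPa
delta = 5 * 27.4 * 4200^4 / (384 * 31800 * 1432119021)
= 2.44 mm

2.44


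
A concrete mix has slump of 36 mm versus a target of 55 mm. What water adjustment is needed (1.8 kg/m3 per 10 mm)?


Difference = 55 - 36 = 19 mm
Water adjustment = 19 * 1.8 / 10 = 3.4 kg/m3

3.4


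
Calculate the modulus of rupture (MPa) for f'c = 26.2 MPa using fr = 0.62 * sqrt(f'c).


fr = 0.62 * sqrt(26.2)
= 3.174 MPa

3.174


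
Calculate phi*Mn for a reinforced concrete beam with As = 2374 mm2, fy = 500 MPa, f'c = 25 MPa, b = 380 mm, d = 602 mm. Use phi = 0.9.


a = As * fy / (0.85 * f'c * b)
= 2374 * 500 / (0.85 * 25 * 380)
= 146.9969 mm
Mn = As * fy * (d - a/2) / 10^6
= 627.3313 kN-m
phi*Mn = 0.9 * 627.3313 = 564.6 kN-m

564.6


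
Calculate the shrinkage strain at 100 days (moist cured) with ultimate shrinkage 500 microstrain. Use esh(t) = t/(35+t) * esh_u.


esh(100) = 100 / (35 + 100) * 500
= 100 / 135 * 500
= 370.4 microstrain

370.4


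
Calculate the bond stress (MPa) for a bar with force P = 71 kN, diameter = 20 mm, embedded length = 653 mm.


u = P / (pi * db * ld)
= 71 * 1000 / (pi * 20 * 653)
= 1.73 MPa

1.73


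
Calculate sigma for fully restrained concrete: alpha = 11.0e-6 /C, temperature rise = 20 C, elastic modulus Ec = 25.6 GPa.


sigma = alpha * dT * Ec
= 11.0e-6 * 20 * 25.6 * 1000
= 5.632 MPa

5.632


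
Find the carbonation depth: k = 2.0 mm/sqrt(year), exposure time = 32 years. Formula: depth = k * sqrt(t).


depth = k * sqrt(t)
= 2.0 * sqrt(32)
= 11.31 mm

11.31


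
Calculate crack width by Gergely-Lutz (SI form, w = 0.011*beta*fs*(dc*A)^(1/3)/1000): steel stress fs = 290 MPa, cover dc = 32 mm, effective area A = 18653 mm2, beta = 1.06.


w = 0.011 * beta * fs * (dc * A)^(1/3) / 1000
= 0.011 * 1.06 * 290 * (32 * 18653)^(1/3) / 1000
= 0.285 mm

0.285


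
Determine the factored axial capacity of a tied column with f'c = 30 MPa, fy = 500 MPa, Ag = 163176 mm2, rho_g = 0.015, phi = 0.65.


Ast = rho * Ag = 0.015 * 163176 = 2447.64 mm2
phi*Pn = 0.65 * 0.80 * (0.85 * 30 * (163176 - 2447.64) + 500 * 2447.64) / 1000
= 2767.64 kN

2767.64


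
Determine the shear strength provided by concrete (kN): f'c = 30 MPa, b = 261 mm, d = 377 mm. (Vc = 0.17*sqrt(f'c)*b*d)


Vc = 0.17 * sqrt(30) * 261 * 377 / 1000
= 91.62 kN

91.62


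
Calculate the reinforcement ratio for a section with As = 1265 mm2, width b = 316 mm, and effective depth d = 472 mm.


rho = As / (b * d)
= 1265 / (316 * 472)
= 0.0085

0.0085


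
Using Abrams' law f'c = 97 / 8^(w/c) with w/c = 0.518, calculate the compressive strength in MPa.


f'c = 97 / 8^0.518
= 97 / 2.936
= 33.03 MPa

33.03


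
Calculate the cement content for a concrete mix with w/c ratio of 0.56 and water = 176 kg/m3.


Cement = water / (w/c)
= 176 / 0.56
= 314.3 kg/m3

314.3


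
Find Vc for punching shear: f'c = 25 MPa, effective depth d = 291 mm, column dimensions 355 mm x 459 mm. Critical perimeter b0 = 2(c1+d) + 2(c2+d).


b0 = 2*(355 + 291) + 2*(459 + 291) = 2792 mm
Vc = 0.33 * sqrt(25) * 2792 * 291 / 1000
= 1340.58 kN

1340.58


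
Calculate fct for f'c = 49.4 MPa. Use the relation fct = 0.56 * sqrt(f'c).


fct = 0.56 * sqrt(49.4)
= 0.56 * 7.029
= 3.936 MPa

3.936


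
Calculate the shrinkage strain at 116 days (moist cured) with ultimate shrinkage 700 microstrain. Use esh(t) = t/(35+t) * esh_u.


esh(116) = 116 / (35 + 116) * 700
= 116 / 151 * 700
= 537.7 microstrain

537.7


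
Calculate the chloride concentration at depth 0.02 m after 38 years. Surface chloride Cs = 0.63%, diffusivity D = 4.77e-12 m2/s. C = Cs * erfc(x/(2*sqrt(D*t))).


t_seconds = 38 * 365.25 * 24 * 3600 = 1199188800.0 s
arg = 0.02 / (2 * sqrt(4.77e-12 * 1199188800.0))
= 0.1322
erfc(0.1322) = 0.8517
C = 0.63 * 0.8517 = 0.5366%

0.5366


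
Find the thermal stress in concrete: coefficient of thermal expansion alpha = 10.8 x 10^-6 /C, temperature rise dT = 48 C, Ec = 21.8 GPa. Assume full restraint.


sigma = alpha * dT * Ec
= 10.8e-6 * 48 * 21.8 * 1000
= 11.301 MPa

11.301


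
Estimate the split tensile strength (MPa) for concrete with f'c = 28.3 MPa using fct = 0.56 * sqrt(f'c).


fct = 0.56 * sqrt(28.3)
= 0.56 * 5.32
= 2.979 MPa

2.979


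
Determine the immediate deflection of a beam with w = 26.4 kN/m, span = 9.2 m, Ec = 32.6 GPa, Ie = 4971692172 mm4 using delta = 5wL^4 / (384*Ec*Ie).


Convert: L = 9.2 m = 9200 mm, Ec = 32.6 GPa = 32600 MPa
delta = 5 * 26.4 * 9200^4 / (384 * 32600 * 4971692172)
= 15.19 mm

15.19


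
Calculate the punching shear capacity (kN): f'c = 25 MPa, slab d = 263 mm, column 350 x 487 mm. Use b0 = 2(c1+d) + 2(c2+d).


b0 = 2*(350 + 263) + 2*(487 + 263) = 2726 mm
Vc = 0.33 * sqrt(25) * 2726 * 263 / 1000
= 1182.95 kN

1182.95


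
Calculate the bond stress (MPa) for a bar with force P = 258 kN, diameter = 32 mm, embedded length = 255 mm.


u = P / (pi * db * ld)
= 258 * 1000 / (pi * 32 * 255)
= 10.064 MPa

10.064


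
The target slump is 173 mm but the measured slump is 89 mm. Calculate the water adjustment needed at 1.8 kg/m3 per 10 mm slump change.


Difference = 173 - 89 = 84 mm
Water adjustment = 84 * 1.8 / 10 = 15.1 kg/m3

15.1


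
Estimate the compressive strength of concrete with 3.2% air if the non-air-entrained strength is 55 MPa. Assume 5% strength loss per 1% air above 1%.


Strength loss = (3.2 - 1) * 5 = 11.0%
f'c = 55 * (1 - 11.0/100)
= 48.95 MPa

48.95


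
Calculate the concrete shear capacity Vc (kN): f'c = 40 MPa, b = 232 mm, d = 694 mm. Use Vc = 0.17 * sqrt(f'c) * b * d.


Vc = 0.17 * sqrt(40) * 232 * 694 / 1000
= 173.11 kN

173.11


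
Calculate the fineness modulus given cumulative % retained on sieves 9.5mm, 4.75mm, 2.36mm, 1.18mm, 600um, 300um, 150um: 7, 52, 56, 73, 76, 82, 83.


FM = sum(cumulative % retained) / 100
= 429 / 100
= 4.29

4.29


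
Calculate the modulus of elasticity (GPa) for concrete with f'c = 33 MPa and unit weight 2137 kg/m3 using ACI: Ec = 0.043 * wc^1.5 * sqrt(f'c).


Ec = 0.043 * 2137^1.5 * sqrt(33) / 1000
= 24.4 GPa

24.4


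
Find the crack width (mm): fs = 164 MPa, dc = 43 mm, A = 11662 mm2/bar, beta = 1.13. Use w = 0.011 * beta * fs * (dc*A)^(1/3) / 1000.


w = 0.011 * beta * fs * (dc * A)^(1/3) / 1000
= 0.011 * 1.13 * 164 * (43 * 11662)^(1/3) / 1000
= 0.162 mm

0.162


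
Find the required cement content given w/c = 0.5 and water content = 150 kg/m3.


Cement = water / (w/c)
= 150 / 0.5
= 300.0 kg/m3

300.0


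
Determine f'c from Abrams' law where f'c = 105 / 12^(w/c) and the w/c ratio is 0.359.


f'c = 105 / 12^0.359
= 105 / 2.44
= 43.03 MPa

43.03


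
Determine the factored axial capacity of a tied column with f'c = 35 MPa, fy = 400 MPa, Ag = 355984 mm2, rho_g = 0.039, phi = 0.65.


Ast = rho * Ag = 0.039 * 355984 = 13883.376 mm2
phi*Pn = 0.65 * 0.80 * (0.85 * 35 * (355984 - 13883.376) + 400 * 13883.376) / 1000
= 8180.04 kN

8180.04


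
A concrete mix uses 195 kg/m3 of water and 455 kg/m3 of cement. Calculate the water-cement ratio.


w/c = water / cement
w/c = 195 / 455 = 0.429

0.429


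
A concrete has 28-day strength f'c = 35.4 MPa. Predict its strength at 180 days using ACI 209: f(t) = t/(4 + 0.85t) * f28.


f(180) = 180 / (4 + 0.85 * 180) * 35.4
= 180 / 157.0 * 35.4
= 40.59 MPa

40.59


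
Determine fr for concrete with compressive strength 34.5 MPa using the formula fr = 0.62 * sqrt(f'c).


fr = 0.62 * sqrt(34.5)
= 3.642 MPa

3.642


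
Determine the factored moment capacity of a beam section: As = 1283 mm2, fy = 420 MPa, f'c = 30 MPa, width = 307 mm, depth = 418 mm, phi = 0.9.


a = As * fy / (0.85 * f'c * b)
= 1283 * 420 / (0.85 * 30 * 307)
= 68.8331 mm
Mn = As * fy * (d - a/2) / 10^6
= 206.6978 kN-m
phi*Mn = 0.9 * 206.6978 = 186.03 kN-m

186.03


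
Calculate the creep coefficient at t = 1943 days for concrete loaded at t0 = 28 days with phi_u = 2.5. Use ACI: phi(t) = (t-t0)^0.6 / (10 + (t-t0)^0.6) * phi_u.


dt = 1943 - 28 = 1915
phi = 1915^0.6 / (10 + 1915^0.6) * 2.5
= 2.258

2.258


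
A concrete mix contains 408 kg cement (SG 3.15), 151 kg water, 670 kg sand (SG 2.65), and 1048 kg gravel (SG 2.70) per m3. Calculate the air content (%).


Vol cement = 408 / (3.15 * 1000) = 0.129524 m3
Vol water = 151 / 1000 = 0.151 m3
Vol sand = 670 / (2.65 * 1000) = 0.25283 m3
Vol gravel = 1048 / (2.70 * 1000) = 0.388148 m3
Total solid + water volume = 0.921502 m3
Air = (1 - 0.921502) * 100 = 7.85%

7.85


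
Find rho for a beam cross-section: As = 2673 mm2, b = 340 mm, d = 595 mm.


rho = As / (b * d)
= 2673 / (340 * 595)
= 0.0132

0.0132


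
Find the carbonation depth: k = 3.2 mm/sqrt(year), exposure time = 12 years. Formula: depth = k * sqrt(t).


depth = k * sqrt(t)
= 3.2 * sqrt(12)
= 11.09 mm

11.09


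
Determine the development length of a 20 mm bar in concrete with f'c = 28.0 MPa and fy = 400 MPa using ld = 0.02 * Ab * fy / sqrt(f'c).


Ab = pi * 20^2 / 4 = 314.159 mm2
ld = 0.02 * 314.159 * 400 / sqrt(28.0)
= 475.0 mm

475.0


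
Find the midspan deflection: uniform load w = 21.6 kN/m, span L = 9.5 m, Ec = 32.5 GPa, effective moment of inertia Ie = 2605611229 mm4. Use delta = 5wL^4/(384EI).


Convert: L = 9.5 m = 9500 mm, Ec = 32.5 GPa = 32500 MPa
delta = 5 * 21.6 * 9500^4 / (384 * 32500 * 2605611229)
= 27.05 mm

27.05


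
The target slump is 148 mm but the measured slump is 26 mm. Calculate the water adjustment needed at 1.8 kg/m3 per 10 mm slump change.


Difference = 148 - 26 = 122 mm
Water adjustment = 122 * 1.8 / 10 = 22.0 kg/m3

22.0


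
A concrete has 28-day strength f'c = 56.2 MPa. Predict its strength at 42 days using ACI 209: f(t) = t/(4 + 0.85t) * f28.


f(42) = 42 / (4 + 0.85 * 42) * 56.2
= 42 / 39.7 * 56.2
= 59.46 MPa

59.46


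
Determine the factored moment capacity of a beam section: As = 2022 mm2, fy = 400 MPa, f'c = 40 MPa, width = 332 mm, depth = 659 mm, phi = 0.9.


a = As * fy / (0.85 * f'c * b)
= 2022 * 400 / (0.85 * 40 * 332)
= 71.6513 mm
Mn = As * fy * (d - a/2) / 10^6
= 504.0234 kN-m
phi*Mn = 0.9 * 504.0234 = 453.62 kN-m

453.62


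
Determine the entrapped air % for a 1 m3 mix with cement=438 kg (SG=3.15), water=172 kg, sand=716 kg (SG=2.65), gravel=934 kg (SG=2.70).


Vol cement = 438 / (3.15 * 1000) = 0.139048 m3
Vol water = 172 / 1000 = 0.172 m3
Vol sand = 716 / (2.65 * 1000) = 0.270189 m3
Vol gravel = 934 / (2.70 * 1000) = 0.345926 m3
Total solid + water volume = 0.927162 m3
Air = (1 - 0.927162) * 100 = 7.28%

7.28


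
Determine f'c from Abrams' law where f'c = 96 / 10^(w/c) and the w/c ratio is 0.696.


f'c = 96 / 10^0.696
= 96 / 4.966
= 19.33 MPa

19.33


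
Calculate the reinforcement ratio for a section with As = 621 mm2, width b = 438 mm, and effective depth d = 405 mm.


rho = As / (b * d)
= 621 / (438 * 405)
= 0.0035

0.0035


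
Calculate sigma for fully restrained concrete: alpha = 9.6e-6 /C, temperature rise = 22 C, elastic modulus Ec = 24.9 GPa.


sigma = alpha * dT * Ec
= 9.6e-6 * 22 * 24.9 * 1000
= 5.259 MPa

5.259


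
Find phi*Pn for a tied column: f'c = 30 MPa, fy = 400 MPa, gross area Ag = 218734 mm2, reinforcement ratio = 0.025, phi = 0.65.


Ast = rho * Ag = 0.025 * 218734 = 5468.35 mm2
phi*Pn = 0.65 * 0.80 * (0.85 * 30 * (218734 - 5468.35) + 400 * 5468.35) / 1000
= 3965.32 kN

3965.32


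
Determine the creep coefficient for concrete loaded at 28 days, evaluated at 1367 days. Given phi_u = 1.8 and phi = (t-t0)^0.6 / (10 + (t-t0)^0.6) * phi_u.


dt = 1367 - 28 = 1339
phi = 1339^0.6 / (10 + 1339^0.6) * 1.8
= 1.589

1.589


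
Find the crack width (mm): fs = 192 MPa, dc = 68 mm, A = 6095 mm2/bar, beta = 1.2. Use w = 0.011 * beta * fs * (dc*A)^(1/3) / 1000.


w = 0.011 * beta * fs * (dc * A)^(1/3) / 1000
= 0.011 * 1.2 * 192 * (68 * 6095)^(1/3) / 1000
= 0.189 mm

0.189


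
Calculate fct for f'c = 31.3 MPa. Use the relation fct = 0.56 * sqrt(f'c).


fct = 0.56 * sqrt(31.3)
= 0.56 * 5.595
= 3.133 MPa

3.133


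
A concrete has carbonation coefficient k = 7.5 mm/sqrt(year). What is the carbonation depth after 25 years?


depth = k * sqrt(t)
= 7.5 * sqrt(25)
= 37.5 mm

37.5


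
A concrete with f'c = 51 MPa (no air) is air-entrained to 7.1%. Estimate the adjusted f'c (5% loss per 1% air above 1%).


Strength loss = (7.1 - 1) * 5 = 30.5%
f'c = 51 * (1 - 30.5/100)
= 35.45 MPa

35.45


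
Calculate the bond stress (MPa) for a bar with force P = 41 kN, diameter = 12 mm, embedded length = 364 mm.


u = P / (pi * db * ld)
= 41 * 1000 / (pi * 12 * 364)
= 2.988 MPa

2.988


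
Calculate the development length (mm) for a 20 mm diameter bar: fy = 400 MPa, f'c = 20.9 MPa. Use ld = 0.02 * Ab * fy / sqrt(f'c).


Ab = pi * 20^2 / 4 = 314.159 mm2
ld = 0.02 * 314.159 * 400 / sqrt(20.9)
= 549.8 mm

549.8


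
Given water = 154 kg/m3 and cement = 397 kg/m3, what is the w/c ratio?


w/c = water / cement
w/c = 154 / 397 = 0.388

0.388


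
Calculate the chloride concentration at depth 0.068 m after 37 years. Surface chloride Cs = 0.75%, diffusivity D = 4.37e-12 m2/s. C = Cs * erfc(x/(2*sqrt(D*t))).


t_seconds = 37 * 365.25 * 24 * 3600 = 1167631200.0 s
arg = 0.068 / (2 * sqrt(4.37e-12 * 1167631200.0))
= 0.476
erfc(0.476) = 0.5009
C = 0.75 * 0.5009 = 0.3756%

0.3756


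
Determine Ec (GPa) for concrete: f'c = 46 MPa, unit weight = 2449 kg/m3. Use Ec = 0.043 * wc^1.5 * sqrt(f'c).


Ec = 0.043 * 2449^1.5 * sqrt(46) / 1000
= 35.35 GPa

35.35


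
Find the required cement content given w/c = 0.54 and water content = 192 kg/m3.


Cement = water / (w/c)
= 192 / 0.54
= 355.6 kg/m3

355.6


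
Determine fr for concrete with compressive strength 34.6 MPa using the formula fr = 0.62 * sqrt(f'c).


fr = 0.62 * sqrt(34.6)
= 3.647 MPa

3.647


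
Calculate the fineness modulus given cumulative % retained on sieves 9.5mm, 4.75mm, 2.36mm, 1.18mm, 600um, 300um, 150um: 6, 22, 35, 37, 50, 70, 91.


FM = sum(cumulative % retained) / 100
= 311 / 100
= 3.11

3.11


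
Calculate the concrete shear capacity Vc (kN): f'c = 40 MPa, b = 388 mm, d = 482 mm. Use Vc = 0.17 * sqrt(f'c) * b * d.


Vc = 0.17 * sqrt(40) * 388 * 482 / 1000
= 201.07 kN

201.07


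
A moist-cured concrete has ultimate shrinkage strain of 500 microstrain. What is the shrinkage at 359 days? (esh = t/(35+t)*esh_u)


esh(359) = 359 / (35 + 359) * 500
= 359 / 394 * 500
= 455.6 microstrain

455.6


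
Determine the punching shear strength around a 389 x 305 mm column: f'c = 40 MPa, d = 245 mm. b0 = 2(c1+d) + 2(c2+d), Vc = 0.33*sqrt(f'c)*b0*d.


b0 = 2*(389 + 245) + 2*(305 + 245) = 2368 mm
Vc = 0.33 * sqrt(40) * 2368 * 245 / 1000
= 1210.85 kN

1210.85


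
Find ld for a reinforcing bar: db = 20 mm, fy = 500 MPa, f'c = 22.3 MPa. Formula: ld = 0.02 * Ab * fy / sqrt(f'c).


Ab = pi * 20^2 / 4 = 314.159 mm2
ld = 0.02 * 314.159 * 500 / sqrt(22.3)
= 665.3 mm

665.3


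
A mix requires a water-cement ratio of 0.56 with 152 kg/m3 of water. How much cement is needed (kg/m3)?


Cement = water / (w/c)
= 152 / 0.56
= 271.4 kg/m3

271.4


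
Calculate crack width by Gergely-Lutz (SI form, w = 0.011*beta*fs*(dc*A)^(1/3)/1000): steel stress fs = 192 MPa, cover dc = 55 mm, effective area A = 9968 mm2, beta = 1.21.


w = 0.011 * beta * fs * (dc * A)^(1/3) / 1000
= 0.011 * 1.21 * 192 * (55 * 9968)^(1/3) / 1000
= 0.209 mm

0.209


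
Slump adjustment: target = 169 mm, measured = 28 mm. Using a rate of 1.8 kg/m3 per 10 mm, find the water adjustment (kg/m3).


Difference = 169 - 28 = 141 mm
Water adjustment = 141 * 1.8 / 10 = 25.4 kg/m3

25.4


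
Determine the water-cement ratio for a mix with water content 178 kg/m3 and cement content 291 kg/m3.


w/c = water / cement
w/c = 178 / 291 = 0.612

0.612


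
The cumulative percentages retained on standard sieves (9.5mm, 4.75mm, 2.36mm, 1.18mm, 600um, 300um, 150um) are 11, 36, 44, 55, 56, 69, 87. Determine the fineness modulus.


FM = sum(cumulative % retained) / 100
= 358 / 100
= 3.58

3.58


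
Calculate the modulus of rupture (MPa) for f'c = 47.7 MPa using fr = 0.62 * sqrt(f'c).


fr = 0.62 * sqrt(47.7)
= 4.282 MPa

4.282


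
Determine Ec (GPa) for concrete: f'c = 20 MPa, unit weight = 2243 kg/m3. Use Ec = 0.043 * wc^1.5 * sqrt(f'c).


Ec = 0.043 * 2243^1.5 * sqrt(20) / 1000
= 20.43 GPa

20.43


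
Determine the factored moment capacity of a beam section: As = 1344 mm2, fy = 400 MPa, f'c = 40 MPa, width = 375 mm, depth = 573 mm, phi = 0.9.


a = As * fy / (0.85 * f'c * b)
= 1344 * 400 / (0.85 * 40 * 375)
= 42.1647 mm
Mn = As * fy * (d - a/2) / 10^6
= 296.7109 kN-m
phi*Mn = 0.9 * 296.7109 = 267.04 kN-m

267.04


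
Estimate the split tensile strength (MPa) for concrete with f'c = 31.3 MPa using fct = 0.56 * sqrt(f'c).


fct = 0.56 * sqrt(31.3)
= 0.56 * 5.595
= 3.133 MPa

3.133


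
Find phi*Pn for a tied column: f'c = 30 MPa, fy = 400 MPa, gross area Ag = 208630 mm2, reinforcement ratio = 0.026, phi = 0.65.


Ast = rho * Ag = 0.026 * 208630 = 5424.38 mm2
phi*Pn = 0.65 * 0.80 * (0.85 * 30 * (208630 - 5424.38) + 400 * 5424.38) / 1000
= 3822.78 kN

3822.78


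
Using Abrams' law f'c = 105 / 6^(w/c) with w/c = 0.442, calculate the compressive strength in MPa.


f'c = 105 / 6^0.442
= 105 / 2.208
= 47.56 MPa

47.56


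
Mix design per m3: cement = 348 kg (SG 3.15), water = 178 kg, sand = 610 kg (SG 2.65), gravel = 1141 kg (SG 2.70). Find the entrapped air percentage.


Vol cement = 348 / (3.15 * 1000) = 0.110476 m3
Vol water = 178 / 1000 = 0.178 m3
Vol sand = 610 / (2.65 * 1000) = 0.230189 m3
Vol gravel = 1141 / (2.70 * 1000) = 0.422593 m3
Total solid + water volume = 0.941257 m3
Air = (1 - 0.941257) * 100 = 5.87%

5.87


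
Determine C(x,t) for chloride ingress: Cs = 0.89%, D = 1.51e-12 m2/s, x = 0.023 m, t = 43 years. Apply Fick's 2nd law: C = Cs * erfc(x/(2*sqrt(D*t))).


t_seconds = 43 * 365.25 * 24 * 3600 = 1356976800.0 s
arg = 0.023 / (2 * sqrt(1.51e-12 * 1356976800.0))
= 0.2541
erfc(0.2541) = 0.7194
C = 0.89 * 0.7194 = 0.6403%

0.6403


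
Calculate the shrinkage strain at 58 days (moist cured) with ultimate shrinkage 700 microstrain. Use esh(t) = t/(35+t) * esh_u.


esh(58) = 58 / (35 + 58) * 700
= 58 / 93 * 700
= 436.6 microstrain

436.6


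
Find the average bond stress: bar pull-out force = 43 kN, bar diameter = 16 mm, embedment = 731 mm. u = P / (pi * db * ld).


u = P / (pi * db * ld)
= 43 * 1000 / (pi * 16 * 731)
= 1.17 MPa

1.17


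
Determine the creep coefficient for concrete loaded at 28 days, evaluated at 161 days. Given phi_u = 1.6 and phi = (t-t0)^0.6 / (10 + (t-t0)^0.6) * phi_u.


dt = 161 - 28 = 133
phi = 133^0.6 / (10 + 133^0.6) * 1.6
= 1.045

1.045


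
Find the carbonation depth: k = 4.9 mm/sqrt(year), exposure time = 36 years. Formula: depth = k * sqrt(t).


depth = k * sqrt(t)
= 4.9 * sqrt(36)
= 29.4 mm

29.4


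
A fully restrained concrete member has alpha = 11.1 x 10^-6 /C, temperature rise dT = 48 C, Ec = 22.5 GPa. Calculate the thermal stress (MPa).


sigma = alpha * dT * Ec
= 11.1e-6 * 48 * 22.5 * 1000
= 11.988 MPa

11.988


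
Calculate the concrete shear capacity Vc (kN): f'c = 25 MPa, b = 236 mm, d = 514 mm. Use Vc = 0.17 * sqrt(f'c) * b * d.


Vc = 0.17 * sqrt(25) * 236 * 514 / 1000
= 103.11 kN

103.11


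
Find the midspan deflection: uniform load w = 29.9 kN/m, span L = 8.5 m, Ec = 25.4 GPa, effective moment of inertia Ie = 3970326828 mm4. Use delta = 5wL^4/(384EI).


Convert: L = 8.5 m = 8500 mm, Ec = 25.4 GPa = 25400 MPa
delta = 5 * 29.9 * 8500^4 / (384 * 25400 * 3970326828)
= 20.15 mm

20.15


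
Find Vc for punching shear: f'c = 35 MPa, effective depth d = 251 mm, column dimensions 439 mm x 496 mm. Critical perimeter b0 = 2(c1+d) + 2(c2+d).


b0 = 2*(439 + 251) + 2*(496 + 251) = 2874 mm
Vc = 0.33 * sqrt(35) * 2874 * 251 / 1000
= 1408.34 kN

1408.34


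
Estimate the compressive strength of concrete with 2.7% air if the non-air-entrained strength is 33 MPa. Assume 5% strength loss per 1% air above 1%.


Strength loss = (2.7 - 1) * 5 = 8.5%
f'c = 33 * (1 - 8.5/100)
= 30.2 MPa

30.2


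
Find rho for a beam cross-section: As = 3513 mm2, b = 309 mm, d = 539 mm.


rho = As / (b * d)
= 3513 / (309 * 539)
= 0.0211

0.0211


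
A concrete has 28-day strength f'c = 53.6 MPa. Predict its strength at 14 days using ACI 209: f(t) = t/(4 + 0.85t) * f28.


f(14) = 14 / (4 + 0.85 * 14) * 53.6
= 14 / 15.9 * 53.6
= 47.19 MPa

47.19


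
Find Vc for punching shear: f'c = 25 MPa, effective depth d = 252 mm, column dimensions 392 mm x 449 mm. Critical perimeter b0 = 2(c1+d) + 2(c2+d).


b0 = 2*(392 + 252) + 2*(449 + 252) = 2690 mm
Vc = 0.33 * sqrt(25) * 2690 * 252 / 1000
= 1118.5 kN

1118.5


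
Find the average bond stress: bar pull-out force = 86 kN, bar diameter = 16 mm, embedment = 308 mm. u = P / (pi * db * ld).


u = P / (pi * db * ld)
= 86 * 1000 / (pi * 16 * 308)
= 5.555 MPa

5.555


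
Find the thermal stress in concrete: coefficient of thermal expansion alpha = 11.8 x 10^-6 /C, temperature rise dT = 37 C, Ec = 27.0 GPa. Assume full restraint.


sigma = alpha * dT * Ec
= 11.8e-6 * 37 * 27.0 * 1000
= 11.788 MPa

11.788


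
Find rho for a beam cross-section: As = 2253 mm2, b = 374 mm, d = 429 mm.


rho = As / (b * d)
= 2253 / (374 * 429)
= 0.014

0.014


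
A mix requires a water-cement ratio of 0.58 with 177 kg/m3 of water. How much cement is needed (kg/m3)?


Cement = water / (w/c)
= 177 / 0.58
= 305.2 kg/m3

305.2


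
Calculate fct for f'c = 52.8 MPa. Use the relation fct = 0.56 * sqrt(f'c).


fct = 0.56 * sqrt(52.8)
= 0.56 * 7.266
= 4.069 MPa

4.069


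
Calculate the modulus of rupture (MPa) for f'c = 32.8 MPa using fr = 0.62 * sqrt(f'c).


fr = 0.62 * sqrt(32.8)
= 3.551 MPa

3.551


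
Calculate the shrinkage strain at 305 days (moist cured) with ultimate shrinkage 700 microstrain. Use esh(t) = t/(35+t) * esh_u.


esh(305) = 305 / (35 + 305) * 700
= 305 / 340 * 700
= 627.9 microstrain

627.9


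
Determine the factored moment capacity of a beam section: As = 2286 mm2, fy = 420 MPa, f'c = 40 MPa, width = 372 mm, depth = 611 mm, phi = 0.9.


a = As * fy / (0.85 * f'c * b)
= 2286 * 420 / (0.85 * 40 * 372)
= 75.9108 mm
Mn = As * fy * (d - a/2) / 10^6
= 550.1916 kN-m
phi*Mn = 0.9 * 550.1916 = 495.17 kN-m

495.17


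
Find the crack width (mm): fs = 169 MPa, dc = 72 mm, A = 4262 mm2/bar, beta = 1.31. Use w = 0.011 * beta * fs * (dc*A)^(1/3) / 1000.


w = 0.011 * beta * fs * (dc * A)^(1/3) / 1000
= 0.011 * 1.31 * 169 * (72 * 4262)^(1/3) / 1000
= 0.164 mm

0.164


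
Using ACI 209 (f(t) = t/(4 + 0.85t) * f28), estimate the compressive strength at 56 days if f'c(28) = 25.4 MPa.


f(56) = 56 / (4 + 0.85 * 56) * 25.4
= 56 / 51.6 * 25.4
= 27.57 MPa

27.57


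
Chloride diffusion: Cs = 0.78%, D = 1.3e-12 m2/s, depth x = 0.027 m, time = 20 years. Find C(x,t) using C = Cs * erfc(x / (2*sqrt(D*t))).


t_seconds = 20 * 365.25 * 24 * 3600 = 631152000.0 s
arg = 0.027 / (2 * sqrt(1.3e-12 * 631152000.0))
= 0.4713
erfc(0.4713) = 0.5051
C = 0.78 * 0.5051 = 0.394%

0.394


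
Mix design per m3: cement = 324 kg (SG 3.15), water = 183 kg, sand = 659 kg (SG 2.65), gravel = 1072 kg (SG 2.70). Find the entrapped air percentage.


Vol cement = 324 / (3.15 * 1000) = 0.102857 m3
Vol water = 183 / 1000 = 0.183 m3
Vol sand = 659 / (2.65 * 1000) = 0.248679 m3
Vol gravel = 1072 / (2.70 * 1000) = 0.397037 m3
Total solid + water volume = 0.931573 m3
Air = (1 - 0.931573) * 100 = 6.84%

6.84


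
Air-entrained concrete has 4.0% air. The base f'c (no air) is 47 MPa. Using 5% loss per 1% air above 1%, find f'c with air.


Strength loss = (4.0 - 1) * 5 = 15.0%
f'c = 47 * (1 - 15.0/100)
= 39.95 MPa

39.95


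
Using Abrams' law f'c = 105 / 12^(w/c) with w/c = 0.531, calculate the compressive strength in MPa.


f'c = 105 / 12^0.531
= 105 / 3.741
= 28.06 MPa

28.06


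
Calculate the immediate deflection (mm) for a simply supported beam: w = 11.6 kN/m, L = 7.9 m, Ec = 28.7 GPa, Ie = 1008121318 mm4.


Convert: L = 7.9 m = 7900 mm, Ec = 28.7 GPa = 28700 MPa
delta = 5 * 11.6 * 7900^4 / (384 * 28700 * 1008121318)
= 20.33 mm

20.33


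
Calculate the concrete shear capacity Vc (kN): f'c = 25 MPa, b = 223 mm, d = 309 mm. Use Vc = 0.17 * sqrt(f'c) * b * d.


Vc = 0.17 * sqrt(25) * 223 * 309 / 1000
= 58.57 kN

58.57


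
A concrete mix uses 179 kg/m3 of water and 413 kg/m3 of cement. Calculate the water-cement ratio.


w/c = water / cement
w/c = 179 / 413 = 0.433

0.433


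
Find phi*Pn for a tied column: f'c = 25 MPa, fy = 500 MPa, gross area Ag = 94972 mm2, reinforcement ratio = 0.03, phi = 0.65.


Ast = rho * Ag = 0.03 * 94972 = 2849.16 mm2
phi*Pn = 0.65 * 0.80 * (0.85 * 25 * (94972 - 2849.16) + 500 * 2849.16) / 1000
= 1758.74 kN

1758.74


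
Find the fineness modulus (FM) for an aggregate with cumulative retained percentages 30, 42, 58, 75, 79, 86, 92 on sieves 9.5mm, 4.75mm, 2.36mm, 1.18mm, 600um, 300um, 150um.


FM = sum(cumulative % retained) / 100
= 462 / 100
= 4.62

4.62


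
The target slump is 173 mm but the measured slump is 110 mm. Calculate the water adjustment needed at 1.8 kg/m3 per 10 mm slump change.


Difference = 173 - 110 = 63 mm
Water adjustment = 63 * 1.8 / 10 = 11.3 kg/m3

11.3


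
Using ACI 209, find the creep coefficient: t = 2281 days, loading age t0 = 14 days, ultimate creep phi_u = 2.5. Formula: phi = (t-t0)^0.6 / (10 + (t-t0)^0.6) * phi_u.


dt = 2281 - 14 = 2267
phi = 2267^0.6 / (10 + 2267^0.6) * 2.5
= 2.279

2.279


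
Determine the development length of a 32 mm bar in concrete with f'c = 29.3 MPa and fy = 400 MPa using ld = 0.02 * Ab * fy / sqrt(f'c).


Ab = pi * 32^2 / 4 = 804.248 mm2
ld = 0.02 * 804.248 * 400 / sqrt(29.3)
= 1188.6 mm

1188.6


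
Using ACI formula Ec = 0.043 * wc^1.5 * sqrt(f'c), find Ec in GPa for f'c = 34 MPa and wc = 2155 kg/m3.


Ec = 0.043 * 2155^1.5 * sqrt(34) / 1000
= 25.08 GPa

25.08


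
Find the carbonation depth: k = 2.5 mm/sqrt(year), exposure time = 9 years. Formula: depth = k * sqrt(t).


depth = k * sqrt(t)
= 2.5 * sqrt(9)
= 7.5 mm

7.5


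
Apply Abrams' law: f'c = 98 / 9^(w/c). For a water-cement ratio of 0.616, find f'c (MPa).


f'c = 98 / 9^0.616
= 98 / 3.871
= 25.32 MPa

25.32


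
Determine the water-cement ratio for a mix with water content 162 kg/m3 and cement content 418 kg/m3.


w/c = water / cement
w/c = 162 / 418 = 0.388

0.388


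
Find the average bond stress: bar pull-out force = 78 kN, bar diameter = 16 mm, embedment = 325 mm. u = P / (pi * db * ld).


u = P / (pi * db * ld)
= 78 * 1000 / (pi * 16 * 325)
= 4.775 MPa

4.775


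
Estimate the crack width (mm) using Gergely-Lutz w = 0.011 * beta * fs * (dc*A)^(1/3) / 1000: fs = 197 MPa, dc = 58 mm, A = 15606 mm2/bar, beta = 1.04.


w = 0.011 * beta * fs * (dc * A)^(1/3) / 1000
= 0.011 * 1.04 * 197 * (58 * 15606)^(1/3) / 1000
= 0.218 mm

0.218


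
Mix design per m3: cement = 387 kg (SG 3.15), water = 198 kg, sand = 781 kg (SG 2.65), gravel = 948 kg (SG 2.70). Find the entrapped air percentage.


Vol cement = 387 / (3.15 * 1000) = 0.122857 m3
Vol water = 198 / 1000 = 0.198 m3
Vol sand = 781 / (2.65 * 1000) = 0.294717 m3
Vol gravel = 948 / (2.70 * 1000) = 0.351111 m3
Total solid + water volume = 0.966685 m3
Air = (1 - 0.966685) * 100 = 3.33%

3.33


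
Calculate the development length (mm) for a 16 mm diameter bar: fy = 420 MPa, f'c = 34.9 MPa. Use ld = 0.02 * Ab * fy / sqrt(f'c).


Ab = pi * 16^2 / 4 = 201.062 mm2
ld = 0.02 * 201.062 * 420 / sqrt(34.9)
= 285.9 mm

285.9


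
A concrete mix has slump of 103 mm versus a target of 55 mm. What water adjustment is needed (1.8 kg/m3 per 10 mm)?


Difference = 55 - 103 = -48 mm
Water adjustment = -48 * 1.8 / 10 = -8.6 kg/m3

-8.6


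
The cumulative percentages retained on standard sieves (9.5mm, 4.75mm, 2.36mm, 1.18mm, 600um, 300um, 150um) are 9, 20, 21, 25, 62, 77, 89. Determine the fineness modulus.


FM = sum(cumulative % retained) / 100
= 303 / 100
= 3.03

3.03


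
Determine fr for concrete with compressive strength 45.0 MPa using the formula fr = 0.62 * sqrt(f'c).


fr = 0.62 * sqrt(45.0)
= 4.159 MPa

4.159


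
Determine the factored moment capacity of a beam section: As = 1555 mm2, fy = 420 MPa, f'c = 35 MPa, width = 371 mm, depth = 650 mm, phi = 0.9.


a = As * fy / (0.85 * f'c * b)
= 1555 * 420 / (0.85 * 35 * 371)
= 59.1723 mm
Mn = As * fy * (d - a/2) / 10^6
= 405.1923 kN-m
phi*Mn = 0.9 * 405.1923 = 364.67 kN-m

364.67


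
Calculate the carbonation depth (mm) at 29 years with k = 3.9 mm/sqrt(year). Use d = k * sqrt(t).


depth = k * sqrt(t)
= 3.9 * sqrt(29)
= 21.0 mm

21.0


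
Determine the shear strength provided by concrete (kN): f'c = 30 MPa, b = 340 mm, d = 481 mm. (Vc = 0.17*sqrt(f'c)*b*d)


Vc = 0.17 * sqrt(30) * 340 * 481 / 1000
= 152.28 kN

152.28


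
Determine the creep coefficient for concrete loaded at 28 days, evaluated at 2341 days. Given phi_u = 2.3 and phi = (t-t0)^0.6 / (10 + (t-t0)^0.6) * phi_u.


dt = 2341 - 28 = 2313
phi = 2313^0.6 / (10 + 2313^0.6) * 2.3
= 2.099

2.099


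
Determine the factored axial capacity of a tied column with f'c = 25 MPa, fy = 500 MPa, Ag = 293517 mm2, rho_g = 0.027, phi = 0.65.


Ast = rho * Ag = 0.027 * 293517 = 7924.959 mm2
phi*Pn = 0.65 * 0.80 * (0.85 * 25 * (293517 - 7924.959) + 500 * 7924.959) / 1000
= 5216.28 kN

5216.28


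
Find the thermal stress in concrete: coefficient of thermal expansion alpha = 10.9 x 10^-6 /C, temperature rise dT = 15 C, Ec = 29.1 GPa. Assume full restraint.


sigma = alpha * dT * Ec
= 10.9e-6 * 15 * 29.1 * 1000
= 4.758 MPa

4.758


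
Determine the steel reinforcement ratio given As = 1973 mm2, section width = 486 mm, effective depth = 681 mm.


rho = As / (b * d)
= 1973 / (486 * 681)
= 0.006

0.006


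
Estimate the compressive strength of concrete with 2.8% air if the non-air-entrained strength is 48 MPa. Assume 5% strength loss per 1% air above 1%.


Strength loss = (2.8 - 1) * 5 = 9.0%
f'c = 48 * (1 - 9.0/100)
= 43.68 MPa

43.68


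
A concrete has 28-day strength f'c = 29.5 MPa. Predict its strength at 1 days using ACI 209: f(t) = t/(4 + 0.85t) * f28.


f(1) = 1 / (4 + 0.85 * 1) * 29.5
= 1 / 4.85 * 29.5
= 6.08 MPa

6.08


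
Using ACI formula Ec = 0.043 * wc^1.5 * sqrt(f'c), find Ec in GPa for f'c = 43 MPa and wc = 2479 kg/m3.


Ec = 0.043 * 2479^1.5 * sqrt(43) / 1000
= 34.8 GPa

34.8


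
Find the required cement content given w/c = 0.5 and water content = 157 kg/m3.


Cement = water / (w/c)
= 157 / 0.5
= 314.0 kg/m3

314.0


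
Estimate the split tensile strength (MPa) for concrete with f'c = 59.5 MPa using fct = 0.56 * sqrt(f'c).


fct = 0.56 * sqrt(59.5)
= 0.56 * 7.714
= 4.32 MPa

4.32


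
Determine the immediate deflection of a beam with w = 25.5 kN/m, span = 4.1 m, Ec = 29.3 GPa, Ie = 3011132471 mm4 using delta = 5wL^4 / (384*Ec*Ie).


Convert: L = 4.1 m = 4100 mm, Ec = 29.3 GPa = 29300 MPa
delta = 5 * 25.5 * 4100^4 / (384 * 29300 * 3011132471)
= 1.06 mm

1.06


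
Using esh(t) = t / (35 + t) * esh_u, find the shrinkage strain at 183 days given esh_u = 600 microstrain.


esh(183) = 183 / (35 + 183) * 600
= 183 / 218 * 600
= 503.7 microstrain

503.7


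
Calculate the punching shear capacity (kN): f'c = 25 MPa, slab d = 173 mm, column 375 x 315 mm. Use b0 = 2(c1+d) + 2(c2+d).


b0 = 2*(375 + 173) + 2*(315 + 173) = 2072 mm
Vc = 0.33 * sqrt(25) * 2072 * 173 / 1000
= 591.45 kN

591.45


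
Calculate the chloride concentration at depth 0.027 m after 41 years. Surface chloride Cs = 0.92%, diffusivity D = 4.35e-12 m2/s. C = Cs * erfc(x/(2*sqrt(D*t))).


t_seconds = 41 * 365.25 * 24 * 3600 = 1293861600.0 s
arg = 0.027 / (2 * sqrt(4.35e-12 * 1293861600.0))
= 0.1799
erfc(0.1799) = 0.7991
C = 0.92 * 0.7991 = 0.7352%

0.7352


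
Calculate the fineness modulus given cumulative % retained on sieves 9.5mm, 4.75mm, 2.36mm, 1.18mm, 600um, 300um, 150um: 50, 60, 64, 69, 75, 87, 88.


FM = sum(cumulative % retained) / 100
= 493 / 100
= 4.93

4.93


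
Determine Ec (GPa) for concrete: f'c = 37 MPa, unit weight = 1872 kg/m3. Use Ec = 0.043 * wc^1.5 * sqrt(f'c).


Ec = 0.043 * 1872^1.5 * sqrt(37) / 1000
= 21.18 GPa

21.18


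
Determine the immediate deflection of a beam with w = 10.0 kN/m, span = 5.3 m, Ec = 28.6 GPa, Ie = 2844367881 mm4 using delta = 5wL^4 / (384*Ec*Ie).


Convert: L = 5.3 m = 5300 mm, Ec = 28.6 GPa = 28600 MPa
delta = 5 * 10.0 * 5300^4 / (384 * 28600 * 2844367881)
= 1.26 mm

1.26


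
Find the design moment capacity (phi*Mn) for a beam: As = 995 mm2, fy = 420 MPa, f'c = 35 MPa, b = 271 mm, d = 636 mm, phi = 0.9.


a = As * fy / (0.85 * f'c * b)
= 995 * 420 / (0.85 * 35 * 271)
= 51.8342 mm
Mn = As * fy * (d - a/2) / 10^6
= 254.9537 kN-m
phi*Mn = 0.9 * 254.9537 = 229.46 kN-m

229.46


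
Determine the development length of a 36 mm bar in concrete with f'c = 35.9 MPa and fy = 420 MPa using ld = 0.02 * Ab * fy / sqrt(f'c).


Ab = pi * 36^2 / 4 = 1017.876 mm2
ld = 0.02 * 1017.876 * 420 / sqrt(35.9)
= 1427.0 mm

1427.0


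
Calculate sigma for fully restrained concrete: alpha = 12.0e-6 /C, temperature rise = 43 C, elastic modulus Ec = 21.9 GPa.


sigma = alpha * dT * Ec
= 12.0e-6 * 43 * 21.9 * 1000
= 11.3 MPa

11.3


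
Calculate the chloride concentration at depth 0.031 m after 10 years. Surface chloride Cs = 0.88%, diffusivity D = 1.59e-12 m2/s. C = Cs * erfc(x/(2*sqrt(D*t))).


t_seconds = 10 * 365.25 * 24 * 3600 = 315576000.0 s
arg = 0.031 / (2 * sqrt(1.59e-12 * 315576000.0))
= 0.692
erfc(0.692) = 0.3278
C = 0.88 * 0.3278 = 0.2885%

0.2885


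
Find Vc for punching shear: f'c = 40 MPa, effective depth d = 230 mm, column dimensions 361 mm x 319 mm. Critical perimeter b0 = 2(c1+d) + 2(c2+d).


b0 = 2*(361 + 230) + 2*(319 + 230) = 2280 mm
Vc = 0.33 * sqrt(40) * 2280 * 230 / 1000
= 1094.48 kN

1094.48


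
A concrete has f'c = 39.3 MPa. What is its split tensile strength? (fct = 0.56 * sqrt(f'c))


fct = 0.56 * sqrt(39.3)
= 0.56 * 6.269
= 3.511 MPa

3.511


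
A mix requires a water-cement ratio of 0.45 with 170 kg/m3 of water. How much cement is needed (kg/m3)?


Cement = water / (w/c)
= 170 / 0.45
= 377.8 kg/m3

377.8


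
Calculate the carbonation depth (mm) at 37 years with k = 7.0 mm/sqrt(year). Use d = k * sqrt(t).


depth = k * sqrt(t)
= 7.0 * sqrt(37)
= 42.58 mm

42.58


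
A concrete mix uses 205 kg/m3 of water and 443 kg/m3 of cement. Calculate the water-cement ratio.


w/c = water / cement
w/c = 205 / 443 = 0.463

0.463


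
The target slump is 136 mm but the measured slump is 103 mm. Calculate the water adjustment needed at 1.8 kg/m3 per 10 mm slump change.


Difference = 136 - 103 = 33 mm
Water adjustment = 33 * 1.8 / 10 = 5.9 kg/m3

5.9


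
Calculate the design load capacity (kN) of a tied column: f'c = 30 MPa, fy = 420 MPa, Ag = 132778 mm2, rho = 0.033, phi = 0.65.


Ast = rho * Ag = 0.033 * 132778 = 4381.674 mm2
phi*Pn = 0.65 * 0.80 * (0.85 * 30 * (132778 - 4381.674) + 420 * 4381.674) / 1000
= 2659.49 kN

2659.49


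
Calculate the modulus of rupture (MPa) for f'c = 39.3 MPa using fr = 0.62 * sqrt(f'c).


fr = 0.62 * sqrt(39.3)
= 3.887 MPa

3.887


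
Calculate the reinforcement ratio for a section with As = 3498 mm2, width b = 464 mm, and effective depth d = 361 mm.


rho = As / (b * d)
= 3498 / (464 * 361)
= 0.0209

0.0209


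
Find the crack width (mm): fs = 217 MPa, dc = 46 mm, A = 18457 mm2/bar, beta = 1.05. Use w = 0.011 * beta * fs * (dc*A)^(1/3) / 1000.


w = 0.011 * beta * fs * (dc * A)^(1/3) / 1000
= 0.011 * 1.05 * 217 * (46 * 18457)^(1/3) / 1000
= 0.237 mm

0.237


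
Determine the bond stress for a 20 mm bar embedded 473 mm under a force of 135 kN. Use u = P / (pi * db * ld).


u = P / (pi * db * ld)
= 135 * 1000 / (pi * 20 * 473)
= 4.542 MPa

4.542


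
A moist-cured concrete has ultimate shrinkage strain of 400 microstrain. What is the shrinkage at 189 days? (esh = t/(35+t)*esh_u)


esh(189) = 189 / (35 + 189) * 400
= 189 / 224 * 400
= 337.5 microstrain

337.5


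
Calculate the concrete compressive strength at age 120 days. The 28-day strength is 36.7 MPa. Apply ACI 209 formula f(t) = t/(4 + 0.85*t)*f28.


f(120) = 120 / (4 + 0.85 * 120) * 36.7
= 120 / 106.0 * 36.7
= 41.55 MPa

41.55


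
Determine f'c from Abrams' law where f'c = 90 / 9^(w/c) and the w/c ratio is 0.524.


f'c = 90 / 9^0.524
= 90 / 3.162
= 28.46 MPa

28.46


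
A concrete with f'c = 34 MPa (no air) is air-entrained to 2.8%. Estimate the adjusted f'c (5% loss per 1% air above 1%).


Strength loss = (2.8 - 1) * 5 = 9.0%
f'c = 34 * (1 - 9.0/100)
= 30.94 MPa

30.94
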